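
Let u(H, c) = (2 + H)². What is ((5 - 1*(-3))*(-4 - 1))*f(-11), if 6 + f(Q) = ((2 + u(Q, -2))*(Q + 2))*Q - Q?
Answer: -328880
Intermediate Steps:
f(Q) = -6 - Q + Q*(2 + Q)*(2 + (2 + Q)²) (f(Q) = -6 + (((2 + (2 + Q)²)*(Q + 2))*Q - Q) = -6 + (((2 + (2 + Q)²)*(2 + Q))*Q - Q) = -6 + (((2 + Q)*(2 + (2 + Q)²))*Q - Q) = -6 + (Q*(2 + Q)*(2 + (2 + Q)²) - Q) = -6 + (-Q + Q*(2 + Q)*(2 + (2 + Q)²)) = -6 - Q + Q*(2 + Q)*(2 + (2 + Q)²))
((5 - 1*(-3))*(-4 - 1))*f(-11) = ((5 - 1*(-3))*(-4 - 1))*(-6 + (-11)⁴ + 6*(-11)³ + 11*(-11) + 14*(-11)²) = ((5 + 3)*(-5))*(-6 + 14641 + 6*(-1331) - 121 + 14*121) = (8*(-5))*(-6 + 14641 - 7986 - 121 + 1694) = -40*8222 = -328880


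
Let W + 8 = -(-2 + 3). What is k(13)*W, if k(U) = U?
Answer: -117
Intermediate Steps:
W = -9 (W = -8 - (-2 + 3) = -8 - 1*1 = -8 - 1 = -9)
k(13)*W = 13*(-9) = -117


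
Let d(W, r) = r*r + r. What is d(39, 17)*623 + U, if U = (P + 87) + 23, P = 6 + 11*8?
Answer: 190842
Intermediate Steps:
d(W, r) = r + r² (d(W, r) = r² + r = r + r²)
P = 94 (P = 6 + 88 = 94)
U = 204 (U = (94 + 87) + 23 = 181 + 23 = 204)
d(39, 17)*623 + U = (17*(1 + 17))*623 + 204 = (17*18)*623 + 204 = 306*623 + 204 = 190638 + 204 = 190842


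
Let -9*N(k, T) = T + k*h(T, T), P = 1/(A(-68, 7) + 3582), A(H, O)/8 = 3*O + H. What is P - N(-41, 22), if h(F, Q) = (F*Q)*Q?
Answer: -1399566467/28854 ≈ -48505.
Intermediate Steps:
A(H, O) = 8*H + 24*O (A(H, O) = 8*(3*O + H) = 8*(H + 3*O) = 8*H + 24*O)
P = 1/3206 (P = 1/((8*(-68) + 24*7) + 3582) = 1/((-544 + 168) + 3582) = 1/(-376 + 3582) = 1/3206 ≈ 0.00031192)
h(F, Q) = F*Q**2
N(k, T) = -T/9 - k*T**3/9 (N(k, T) = -(T + k*(T*T**2))/9 = -(T + k*T**3)/9 = -T/9 - k*T**3/9)
P - N(-41, 22) = 1/3206 - 22*(-1 - 1*(-41)*22**2)/9 = 1/3206 - 22*(-1 - 1*(-41)*484)/9 = 1/3206 - 22*(-1 + 19844)/9 = 1/3206 - 22*19843/9 = 1/3206 - 1*436546/9 = 1/3206 - 436546/9 = -1399566467/28854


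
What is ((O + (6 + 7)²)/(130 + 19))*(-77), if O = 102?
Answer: -20867/149 ≈ -140.05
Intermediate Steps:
((O + (6 + 7)²)/(130 + 19))*(-77) = ((102 + (6 + 7)²)/(130 + 19))*(-77) = ((102 + 13²)/149)*(-77) = ((102 + 169)*(1/149))*(-77) = (271*(1/149))*(-77) = (271/149)*(-77) = -20867/149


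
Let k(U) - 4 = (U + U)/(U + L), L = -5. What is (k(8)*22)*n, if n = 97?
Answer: 59752/3 ≈ 19917.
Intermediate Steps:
k(U) = 4 + 2*U/(-5 + U) (k(U) = 4 + (U + U)/(U - 5) = 4 + (2*U)/(-5 + U) = 4 + 2*U/(-5 + U))
(k(8)*22)*n = ((2*(-10 + 3*8)/(-5 + 8))*22)*97 = ((2*(-10 + 24)/3)*22)*97 = ((2*(⅓)*14)*22)*97 = ((28/3)*22)*97 = (616/3)*97 = 59752/3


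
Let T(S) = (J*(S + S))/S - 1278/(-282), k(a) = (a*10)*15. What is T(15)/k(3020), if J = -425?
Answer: -39737/21291000 ≈ -0.0018664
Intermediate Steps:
k(a) = 150*a (k(a) = (10*a)*15 = 150*a)
T(S) = -39737/47 (T(S) = (-425*(S + S))/S - 1278/(-282) = (-850*S)/S - 1278*(-1/282) = (-850*S)/S + 213/47 = -850 + 213/47 = -39737/47)
T(15)/k(3020) = -39737/(47*(150*3020)) = -39737/47/453000 = -39737/47*1/453000 = -39737/21291000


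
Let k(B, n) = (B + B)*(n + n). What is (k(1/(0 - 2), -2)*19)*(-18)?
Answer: -1368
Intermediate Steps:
k(B, n) = 4*B*n (k(B, n) = (2*B)*(2*n) = 4*B*n)
(k(1/(0 - 2), -2)*19)*(-18) = ((4*(-2)/(0 - 2))*19)*(-18) = ((4*(-2)/(-2))*19)*(-18) = ((4*(-½)*(-2))*19)*(-18) = (4*19)*(-18) = 76*(-18) = -1368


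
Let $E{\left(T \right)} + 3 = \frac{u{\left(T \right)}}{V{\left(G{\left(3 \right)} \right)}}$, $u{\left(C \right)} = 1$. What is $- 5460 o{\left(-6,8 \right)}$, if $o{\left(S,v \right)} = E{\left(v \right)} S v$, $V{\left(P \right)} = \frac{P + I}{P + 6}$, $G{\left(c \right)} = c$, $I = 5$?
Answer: $-491400$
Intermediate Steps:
$V{\left(P \right)} = \frac{5 + P}{6 + P}$ ($V{\left(P \right)} = \frac{P + 5}{P + 6} = \frac{5 + P}{6 + P}$)
$E{\left(T \right)} = - \frac{15}{8}$ ($E{\left(T \right)} = -3 + 1 \frac{1}{\frac{1}{6 + 3} \left(5 + 3\right)} = -3 + 1 \frac{1}{\frac{1}{9} \cdot 8} = -3 + 1 \frac{1}{\frac{8}{9}} = -3 + 1 \cdot \frac{9}{8} = -3 + \frac{9}{8} = - \frac{15}{8}$)
$o{\left(S,v \right)} = - \frac{15 S v}{8}$ ($o{\left(S,v \right)} = - \frac{15 S}{8} v = - \frac{15 S v}{8}$)
$- 5460 o{\left(-6,8 \right)} = - 5460 \left(\left(- \frac{15}{8}\right) \left(-6\right) 8\right) = \left(-5460\right) 90 = -491400$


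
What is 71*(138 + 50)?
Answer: 13348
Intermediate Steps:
71*(138 + 50) = 71*188 = 13348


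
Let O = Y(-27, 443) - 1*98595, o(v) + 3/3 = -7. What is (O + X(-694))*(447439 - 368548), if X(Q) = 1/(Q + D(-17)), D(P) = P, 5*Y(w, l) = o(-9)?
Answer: -9217385610646/1185 ≈ -7.7784e+9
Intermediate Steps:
o(v) = -8 (o(v) = -1 - 7 = -8)
Y(w, l) = -8/5 (Y(w, l) = (⅕)*(-8) = -8/5)
X(Q) = 1/(-17 + Q) (X(Q) = 1/(Q - 17) = 1/(-17 + Q))
O = -492983/5 (O = -8/5 - 1*98595 = -8/5 - 98595 = -492983/5 ≈ -98597.)
(O + X(-694))*(447439 - 368548) = (-492983/5 + 1/(-17 - 694))*(447439 - 368548) = (-492983/5 + 1/(-711))*78891 = (-492983/5 - 1/711)*78891 = -350510918/3555*78891 = -9217385610646/1185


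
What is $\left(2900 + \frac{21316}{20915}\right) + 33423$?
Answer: $\frac{759716861}{20915} \approx 36324.0$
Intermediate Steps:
$\left(2900 + \frac{21316}{20915}\right) + 33423 = \frac{60674816}{20915} + 33423 = \frac{759716861}{20915}$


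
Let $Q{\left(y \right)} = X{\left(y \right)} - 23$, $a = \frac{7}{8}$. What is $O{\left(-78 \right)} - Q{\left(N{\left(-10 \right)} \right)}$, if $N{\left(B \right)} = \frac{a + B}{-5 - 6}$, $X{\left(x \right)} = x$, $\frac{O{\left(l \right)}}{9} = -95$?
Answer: $- \frac{73289}{88} \approx -832.83$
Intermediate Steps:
$O{\left(l \right)} = -855$ ($O{\left(l \right)} = 9 \left(-95\right) = -855$)
$a = \frac{7}{8}$ ($a = 7 \cdot \frac{1}{8} = \frac{7}{8} \approx 0.875$)
$N{\left(B \right)} = - \frac{7}{88} - \frac{B}{11}$ ($N{\left(B \right)} = \frac{\frac{7}{8} + B}{-5 - 6} = \frac{\frac{7}{8} + B}{-11} = \left(\frac{7}{8} + B\right) \left(- \frac{1}{11}\right) = - \frac{7}{88} - \frac{B}{11}$)
$Q{\left(y \right)} = -23 + y$ ($Q{\left(y \right)} = y - 23 = -23 + y$)
$O{\left(-78 \right)} - Q{\left(N{\left(-10 \right)} \right)} = -855 - \left(-23 - - \frac{73}{88}\right) = -855 - \left(-23 + \left(- \frac{7}{88} + \frac{10}{11}\right)\right) = -855 - \left(-23 + \frac{73}{88}\right) = -855 - - \frac{1951}{88} = -855 + \frac{1951}{88} = - \frac{73289}{88}$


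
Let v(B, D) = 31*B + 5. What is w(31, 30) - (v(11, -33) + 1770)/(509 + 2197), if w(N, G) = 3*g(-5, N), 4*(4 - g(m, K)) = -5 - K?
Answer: 51709/1353 ≈ 38.218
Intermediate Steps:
g(m, K) = 21/4 + K/4 (g(m, K) = 4 - (-5 - K)/4 = 4 + (5/4 + K/4) = 21/4 + K/4)
v(B, D) = 5 + 31*B
w(N, G) = 63/4 + 3*N/4 (w(N, G) = 3*(21/4 + N/4) = 63/4 + 3*N/4)
w(31, 30) - (v(11, -33) + 1770)/(509 + 2197) = (63/4 + (¾)*31) - ((5 + 31*11) + 1770)/(509 + 2197) = (63/4 + 93/4) - ((5 + 341) + 1770)/2706 = 39 - (346 + 1770)/2706 = 39 - 2116/2706 = 39 - 1*1058/1353 = 39 - 1058/1353 = 51709/1353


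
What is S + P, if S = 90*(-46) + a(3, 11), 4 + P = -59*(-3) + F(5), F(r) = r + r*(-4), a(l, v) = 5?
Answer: -3977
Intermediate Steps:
F(r) = -3*r (F(r) = r - 4*r = -3*r)
P = 158 (P = -4 + (-59*(-3) - 3*5) = -4 + (177 - 15) = -4 + 162 = 158)
S = -4135 (S = 90*(-46) + 5 = -4140 + 5 = -4135)
S + P = -4135 + 158 = -3977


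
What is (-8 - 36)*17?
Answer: -748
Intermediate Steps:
(-8 - 36)*17 = -44*17 = -748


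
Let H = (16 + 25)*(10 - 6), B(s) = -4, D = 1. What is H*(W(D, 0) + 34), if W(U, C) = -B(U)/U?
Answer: 6232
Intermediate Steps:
H = 164 (H = 41*4 = 164)
W(U, C) = 4/U (W(U, C) = -(-4)/U = 4/U)
H*(W(D, 0) + 34) = 164*(4/1 + 34) = 164*(4*1 + 34) = 164*(4 + 34) = 164*38 = 6232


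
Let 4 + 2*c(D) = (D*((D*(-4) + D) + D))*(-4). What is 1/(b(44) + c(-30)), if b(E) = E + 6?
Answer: 1/3648 ≈ 0.00027412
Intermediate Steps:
b(E) = 6 + E
c(D) = -2 + 4*D**2 (c(D) = -2 + ((D*((D*(-4) + D) + D))*(-4))/2 = -2 + ((D*((-4*D + D) + D))*(-4))/2 = -2 + ((D*(-3*D + D))*(-4))/2 = -2 + ((D*(-2*D))*(-4))/2 = -2 + (-2*D**2*(-4))/2 = -2 + (8*D**2)/2 = -2 + 4*D**2)
1/(b(44) + c(-30)) = 1/((6 + 44) + (-2 + 4*(-30)**2)) = 1/(50 + (-2 + 4*900)) = 1/(50 + (-2 + 3600)) = 1/(50 + 3598) = 1/3648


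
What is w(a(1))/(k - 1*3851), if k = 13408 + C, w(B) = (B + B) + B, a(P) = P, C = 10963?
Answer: 1/6840 ≈ 0.00014620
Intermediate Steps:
w(B) = 3*B (w(B) = 2*B + B = 3*B)
k = 24371 (k = 13408 + 10963 = 24371)
w(a(1))/(k - 1*3851) = (3*1)/(24371 - 1*3851) = 3/(24371 - 3851) = 3/20520 = 3*(1/20520) = 1/6840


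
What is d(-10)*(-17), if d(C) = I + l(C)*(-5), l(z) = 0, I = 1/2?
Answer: -17/2 ≈ -8.5000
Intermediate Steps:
I = 1/2 ≈ 0.50000
d(C) = 1/2 (d(C) = 1/2 + 0*(-5) = 1/2 + 0 = 1/2)
d(-10)*(-17) = (1/2)*(-17) = -17/2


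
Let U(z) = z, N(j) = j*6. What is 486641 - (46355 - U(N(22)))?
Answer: 440418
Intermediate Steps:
N(j) = 6*j
486641 - (46355 - U(N(22))) = 486641 - (46355 - 6*22) = 486641 - (46355 - 1*132) = 486641 - (46355 - 132) = 486641 - 1*46223 = 486641 - 46223 = 440418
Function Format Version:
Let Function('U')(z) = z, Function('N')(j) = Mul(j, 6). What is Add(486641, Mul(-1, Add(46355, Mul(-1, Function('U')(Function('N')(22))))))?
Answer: 440418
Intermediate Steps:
Function('N')(j) = Mul(6, j)
Add(486641, Mul(-1, Add(46355, Mul(-1, Function('U')(Function('N')(22)))))) = Add(486641, Mul(-1, Add(46355, Mul(-1, Mul(6, 22))))) = Add(486641, Mul(-1, Add(46355, Mul(-1, 132)))) = Add(486641, Mul(-1, Add(46355, -132))) = Add(486641, Mul(-1, 46223)) = Add(486641, -46223) = 440418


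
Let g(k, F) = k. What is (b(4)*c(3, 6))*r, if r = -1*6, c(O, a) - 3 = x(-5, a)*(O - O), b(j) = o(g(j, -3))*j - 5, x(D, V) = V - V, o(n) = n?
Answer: -198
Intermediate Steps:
x(D, V) = 0
b(j) = -5 + j**2 (b(j) = j*j - 5 = j**2 - 5 = -5 + j**2)
c(O, a) = 3 (c(O, a) = 3 + 0*(O - O) = 3 + 0*0 = 3 + 0 = 3)
r = -6
(b(4)*c(3, 6))*r = ((-5 + 4**2)*3)*(-6) = ((-5 + 16)*3)*(-6) = (11*3)*(-6) = 33*(-6) = -198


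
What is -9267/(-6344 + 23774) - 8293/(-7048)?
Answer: 13205529/20474440 ≈ 0.64498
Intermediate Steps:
-9267/(-6344 + 23774) - 8293/(-7048) = -9267/17430 - 8293*(-1/7048) = -9267*1/17430 + 8293/7048 = -3089/5810 + 8293/7048 = 13205529/20474440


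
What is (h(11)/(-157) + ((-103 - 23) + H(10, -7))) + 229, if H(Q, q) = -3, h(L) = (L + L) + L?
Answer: 15667/157 ≈ 99.790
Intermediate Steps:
h(L) = 3*L (h(L) = 2*L + L = 3*L)
(h(11)/(-157) + ((-103 - 23) + H(10, -7))) + 229 = ((3*11)/(-157) + ((-103 - 23) - 3)) + 229 = (33*(-1/157) + (-126 - 3)) + 229 = (-33/157 - 129) + 229 = -20286/157 + 229 = 15667/157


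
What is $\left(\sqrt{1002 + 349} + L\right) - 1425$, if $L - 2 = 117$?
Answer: $-1306 + \sqrt{1351} \approx -1269.2$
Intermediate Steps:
$L = 119$ ($L = 2 + 117 = 119$)
$\left(\sqrt{1002 + 349} + L\right) - 1425 = \left(\sqrt{1002 + 349} + 119\right) - 1425 = \left(\sqrt{1351} + 119\right) - 1425 = \left(119 + \sqrt{1351}\right) - 1425 = -1306 + \sqrt{1351}$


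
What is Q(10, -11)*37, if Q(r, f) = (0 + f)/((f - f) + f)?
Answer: 37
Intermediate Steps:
Q(r, f) = 1 (Q(r, f) = f/(0 + f) = f/f = 1)
Q(10, -11)*37 = 1*37 = 37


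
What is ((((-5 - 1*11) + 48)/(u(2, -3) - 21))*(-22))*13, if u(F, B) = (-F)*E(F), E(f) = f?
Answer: 9152/25 ≈ 366.08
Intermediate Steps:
u(F, B) = -F² (u(F, B) = (-F)*F = -F²)
((((-5 - 1*11) + 48)/(u(2, -3) - 21))*(-22))*13 = ((((-5 - 1*11) + 48)/(-1*2² - 21))*(-22))*13 = ((((-5 - 11) + 48)/(-1*4 - 21))*(-22))*13 = (((-16 + 48)/(-4 - 21))*(-22))*13 = ((32/(-25))*(-22))*13 = ((32*(-1/25))*(-22))*13 = -32/25*(-22)*13 = (704/25)*13 = 9152/25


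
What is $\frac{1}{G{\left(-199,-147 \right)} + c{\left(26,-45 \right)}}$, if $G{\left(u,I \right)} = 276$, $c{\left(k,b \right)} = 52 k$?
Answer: $\frac{1}{1628} \approx 0.00061425$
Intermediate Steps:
$\frac{1}{G{\left(-199,-147 \right)} + c{\left(26,-45 \right)}} = \frac{1}{276 + 52 \cdot 26} = \frac{1}{276 + 1352} = \frac{1}{1628}$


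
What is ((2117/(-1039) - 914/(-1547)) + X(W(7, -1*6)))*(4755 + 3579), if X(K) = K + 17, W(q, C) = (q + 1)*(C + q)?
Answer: 315508338648/1607333 ≈ 1.9629e+5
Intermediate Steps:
W(q, C) = (1 + q)*(C + q)
X(K) = 17 + K
((2117/(-1039) - 914/(-1547)) + X(W(7, -1*6)))*(4755 + 3579) = ((2117/(-1039) - 914/(-1547)) + (17 + (-1*6 + 7 + 7² - 1*6*7)))*(4755 + 3579) = ((2117*(-1/1039) - 914*(-1/1547)) + (17 + (-6 + 7 + 49 - 6*7)))*8334 = ((-2117/1039 + 914/1547) + (17 + (-6 + 7 + 49 - 42)))*8334 = (-2325353/1607333 + (17 + 8))*8334 = (-2325353/1607333 + 25)*8334 = (37857972/1607333)*8334 = 315508338648/1607333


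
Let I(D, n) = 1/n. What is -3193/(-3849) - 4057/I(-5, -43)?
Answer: 671465092/3849 ≈ 1.7445e+5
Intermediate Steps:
-3193/(-3849) - 4057/I(-5, -43) = -3193/(-3849) - 4057/(1/(-43)) = -3193*(-1/3849) - 4057/(-1/43) = 3193/3849 - 4057*(-43) = 3193/3849 + 174451 = 671465092/3849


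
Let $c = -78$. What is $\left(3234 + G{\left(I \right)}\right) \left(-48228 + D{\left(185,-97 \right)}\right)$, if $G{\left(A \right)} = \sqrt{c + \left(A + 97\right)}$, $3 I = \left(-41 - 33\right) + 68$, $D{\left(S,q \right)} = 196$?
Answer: $-155335488 - 48032 \sqrt{17} \approx -1.5553 \cdot 10^{8}$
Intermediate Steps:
$I = -2$ ($I = \frac{\left(-41 - 33\right) + 68}{3} = \frac{-74 + 68}{3} = \frac{1}{3} \left(-6\right) = -2$)
$G{\left(A \right)} = \sqrt{19 + A}$ ($G{\left(A \right)} = \sqrt{-78 + \left(A + 97\right)} = \sqrt{-78 + \left(97 + A\right)} = \sqrt{19 + A}$)
$\left(3234 + G{\left(I \right)}\right) \left(-48228 + D{\left(185,-97 \right)}\right) = \left(3234 + \sqrt{19 - 2}\right) \left(-48228 + 196\right) = \left(3234 + \sqrt{17}\right) \left(-48032\right) = -155335488 - 48032 \sqrt{17}$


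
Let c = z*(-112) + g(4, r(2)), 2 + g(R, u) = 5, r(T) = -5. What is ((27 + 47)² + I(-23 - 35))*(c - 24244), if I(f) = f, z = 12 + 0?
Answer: -138619530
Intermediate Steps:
g(R, u) = 3 (g(R, u) = -2 + 5 = 3)
z = 12
c = -1341 (c = 12*(-112) + 3 = -1344 + 3 = -1341)
((27 + 47)² + I(-23 - 35))*(c - 24244) = ((27 + 47)² + (-23 - 35))*(-1341 - 24244) = (74² - 58)*(-25585) = (5476 - 58)*(-25585) = 5418*(-25585) = -138619530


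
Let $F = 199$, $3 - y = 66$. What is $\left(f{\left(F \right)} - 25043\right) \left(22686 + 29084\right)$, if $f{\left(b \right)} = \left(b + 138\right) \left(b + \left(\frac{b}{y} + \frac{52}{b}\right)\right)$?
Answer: $\frac{26638937640550}{12537} \approx 2.1248 \cdot 10^{9}$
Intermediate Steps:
$y = -63$ ($y = 3 - 66 = -63$)
$f{\left(b \right)} = \left(138 + b\right) \left(\frac{52}{b} + \frac{62 b}{63}\right)$ ($f{\left(b \right)} = \left(b + 138\right) \left(b + \left(\frac{b}{-63} + \frac{52}{b}\right)\right) = \left(138 + b\right) \left(b + \left(b \left(- \frac{1}{63}\right) + \frac{52}{b}\right)\right) = \left(138 + b\right) \left(b - \left(- \frac{52}{b} + \frac{b}{63}\right)\right) = \left(138 + b\right) \left(\frac{52}{b} + \frac{62 b}{63}\right)$)
$\left(f{\left(F \right)} - 25043\right) \left(22686 + 29084\right) = \left(\left(52 + \frac{7176}{199} + \frac{62 \cdot 199^{2}}{63} + \frac{2852}{21} \cdot 199\right) - 25043\right) \left(22686 + 29084\right) = \left(\left(52 + 7176 \cdot \frac{1}{199} + \frac{62}{63} \cdot 39601 + \frac{567548}{21}\right) - 25043\right) 51770 = \left(\left(52 + \frac{7176}{199} + \frac{2455262}{63} + \frac{567548}{21}\right) - 25043\right) 51770 = \left(\frac{828527306}{12537} - 25043\right) 51770 = \frac{514563215}{12537} \cdot 51770 = \frac{26638937640550}{12537}$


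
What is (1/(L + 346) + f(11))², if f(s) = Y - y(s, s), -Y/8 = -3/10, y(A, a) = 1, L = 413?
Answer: 28281124/14402025 ≈ 1.9637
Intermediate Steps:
Y = 12/5 (Y = -(-24)/10 = -8*(-3/10) = 12/5 ≈ 2.4000)
f(s) = 7/5 (f(s) = 12/5 - 1*1 = 12/5 - 1 = 7/5)
(1/(L + 346) + f(11))² = (1/(413 + 346) + 7/5)² = (1/759 + 7/5)² = (5318/3795)² = 28281124/14402025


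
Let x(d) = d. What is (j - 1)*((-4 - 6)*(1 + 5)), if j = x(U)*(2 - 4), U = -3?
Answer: -300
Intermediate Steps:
j = 6 (j = -3*(2 - 4) = -3*(-2) = 6)
(j - 1)*((-4 - 6)*(1 + 5)) = (6 - 1)*((-4 - 6)*(1 + 5)) = 5*(-10*6) = 5*(-60) = -300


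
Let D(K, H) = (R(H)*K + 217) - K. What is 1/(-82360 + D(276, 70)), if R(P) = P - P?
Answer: -1/82419 ≈ -1.2133e-5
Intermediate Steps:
R(P) = 0
D(K, H) = 217 - K (D(K, H) = (0*K + 217) - K = (0 + 217) - K = 217 - K)
1/(-82360 + D(276, 70)) = 1/(-82360 + (217 - 1*276)) = 1/(-82360 + (217 - 276)) = 1/(-82360 - 59) = 1/(-82419) = -1/82419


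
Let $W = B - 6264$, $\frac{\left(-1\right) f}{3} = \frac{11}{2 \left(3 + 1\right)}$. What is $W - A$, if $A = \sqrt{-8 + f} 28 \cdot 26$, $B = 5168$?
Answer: $-1096 - 182 i \sqrt{194} \approx -1096.0 - 2535.0 i$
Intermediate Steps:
$f = - \frac{33}{8}$ ($f = - 3 \frac{11}{2 \left(3 + 1\right)} = - 3 \frac{11}{2 \cdot 4} = - 3 \cdot \frac{11}{8} = - 3 \cdot 11 \cdot \frac{1}{8} = \left(-3\right) \frac{11}{8} = - \frac{33}{8} \approx -4.125$)
$W = -1096$ ($W = 5168 - 6264 = -1096$)
$A = 182 i \sqrt{194}$ ($A = \sqrt{-8 - \frac{33}{8}} \cdot 28 \cdot 26 = \sqrt{- \frac{97}{8}} \cdot 28 \cdot 26 = \frac{i \sqrt{194}}{4} \cdot 28 \cdot 26 = 7 i \sqrt{194} \cdot 26 = 182 i \sqrt{194} \approx 2535.0 i$)
$W - A = -1096 - 182 i \sqrt{194}$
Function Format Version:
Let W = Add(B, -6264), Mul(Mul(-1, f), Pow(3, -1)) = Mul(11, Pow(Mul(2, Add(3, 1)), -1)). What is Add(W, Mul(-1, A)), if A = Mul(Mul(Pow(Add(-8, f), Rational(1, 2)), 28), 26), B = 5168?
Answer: Add(-1096, Mul(-182, I, Pow(194, Rational(1, 2)))) ≈ Add(-1096.0, Mul(-2535.0, I))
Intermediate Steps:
f = Rational(-33, 8) (f = Mul(-3, Mul(11, Pow(Mul(2, Add(3, 1)), -1))) = Mul(-3, Mul(11, Pow(Mul(2, 4), -1))) = Mul(-3, Mul(11, Pow(8, -1))) = Mul(-3, Mul(11, Rational(1, 8))) = Mul(-3, Rational(11, 8)) = Rational(-33, 8) ≈ -4.1250)
W = -1096 (W = Add(5168, -6264) = -1096)
A = Mul(182, I, Pow(194, Rational(1, 2))) (A = Mul(Mul(Pow(Add(-8, Rational(-33, 8)), Rational(1, 2)), 28), 26) = Mul(Mul(Pow(Rational(-97, 8), Rational(1, 2)), 28), 26) = Mul(Mul(Mul(Rational(1, 4), I, Pow(194, Rational(1, 2))), 28), 26) = Mul(Mul(7, I, Pow(194, Rational(1, 2))), 26) = Mul(182, I, Pow(194, Rational(1, 2))) ≈ Mul(2535.0, I))
Add(W, Mul(-1, A)) = Add(-1096, Mul(-1, Mul(182, I, Pow(194, Rational(1, 2))))) = Add(-1096, Mul(-182, I, Pow(194, Rational(1, 2))))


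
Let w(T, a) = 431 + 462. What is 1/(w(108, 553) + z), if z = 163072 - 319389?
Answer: -1/155424 ≈ -6.4340e-6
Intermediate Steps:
w(T, a) = 893
z = -156317
1/(w(108, 553) + z) = 1/(893 - 156317) = 1/(-155424) = -1/155424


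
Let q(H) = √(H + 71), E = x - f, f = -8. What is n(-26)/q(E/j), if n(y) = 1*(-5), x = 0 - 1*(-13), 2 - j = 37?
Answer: -5*√110/88 ≈ -0.59591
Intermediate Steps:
j = -35 (j = 2 - 1*37 = 2 - 37 = -35)
x = 13 (x = 0 + 13 = 13)
n(y) = -5
E = 21 (E = 13 - 1*(-8) = 13 + 8 = 21)
q(H) = √(71 + H)
n(-26)/q(E/j) = -5/√(71 + 21/(-35)) = -5/√(71 + 21*(-1/35)) = -5/√(71 - ⅗) = -5*√110/88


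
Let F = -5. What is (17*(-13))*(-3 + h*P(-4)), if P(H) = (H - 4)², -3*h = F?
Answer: -68731/3 ≈ -22910.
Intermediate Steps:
h = 5/3 (h = -⅓*(-5) = 5/3 ≈ 1.6667)
P(H) = (-4 + H)²
(17*(-13))*(-3 + h*P(-4)) = (17*(-13))*(-3 + 5*(-4 - 4)²/3) = -221*(-3 + (5/3)*(-8)²) = -221*(-3 + (5/3)*64) = -221*(-3 + 320/3) = -221*311/3 = -68731/3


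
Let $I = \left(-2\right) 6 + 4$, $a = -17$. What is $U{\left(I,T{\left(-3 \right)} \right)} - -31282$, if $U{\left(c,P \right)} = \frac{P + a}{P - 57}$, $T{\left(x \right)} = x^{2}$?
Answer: $\frac{187693}{6} \approx 31282.0$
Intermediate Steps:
$I = -8$ ($I = -12 + 4 = -8$)
$U{\left(c,P \right)} = \frac{-17 + P}{-57 + P}$ ($U{\left(c,P \right)} = \frac{P - 17}{P - 57} = \frac{-17 + P}{-57 + P}$)
$U{\left(I,T{\left(-3 \right)} \right)} - -31282 = \frac{-17 + \left(-3\right)^{2}}{-57 + \left(-3\right)^{2}} - -31282 = \frac{-17 + 9}{-57 + 9} + 31282 = \frac{1}{-48} \left(-8\right) + 31282 = \left(- \frac{1}{48}\right) \left(-8\right) + 31282 = \frac{1}{6} + 31282 = \frac{187693}{6}$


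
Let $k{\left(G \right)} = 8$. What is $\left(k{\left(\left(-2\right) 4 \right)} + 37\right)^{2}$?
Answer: $2025$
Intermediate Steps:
$\left(k{\left(\left(-2\right) 4 \right)} + 37\right)^{2} = \left(8 + 37\right)^{2} = 45^{2} = 2025$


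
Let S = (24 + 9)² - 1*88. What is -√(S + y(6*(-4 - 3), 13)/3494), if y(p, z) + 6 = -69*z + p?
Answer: -√12216942206/3494 ≈ -31.634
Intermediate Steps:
y(p, z) = -6 + p - 69*z (y(p, z) = -6 + (-69*z + p) = -6 + (p - 69*z) = -6 + p - 69*z)
S = 1001 (S = 33² - 88 = 1089 - 88 = 1001)
-√(S + y(6*(-4 - 3), 13)/3494) = -√(1001 + (-6 + 6*(-4 - 3) - 69*13)/3494) = -√(1001 + (-6 + 6*(-7) - 897)*(1/3494)) = -√(1001 + (-6 - 42 - 897)*(1/3494)) = -√(1001 - 945*1/3494) = -√(1001 - 945/3494) = -√(3496549/3494) = -√12216942206/3494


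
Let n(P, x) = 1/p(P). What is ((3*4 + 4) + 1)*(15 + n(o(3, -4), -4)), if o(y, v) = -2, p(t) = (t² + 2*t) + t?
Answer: 493/2 ≈ 246.50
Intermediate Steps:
p(t) = t² + 3*t
n(P, x) = 1/(P*(3 + P))
((3*4 + 4) + 1)*(15 + n(o(3, -4), -4)) = ((3*4 + 4) + 1)*(15 + 1/((-2)*(3 - 2))) = ((12 + 4) + 1)*(15 - ½/1) = (16 + 1)*(15 - ½*1) = 17*(15 - ½) = 17*(29/2) = 493/2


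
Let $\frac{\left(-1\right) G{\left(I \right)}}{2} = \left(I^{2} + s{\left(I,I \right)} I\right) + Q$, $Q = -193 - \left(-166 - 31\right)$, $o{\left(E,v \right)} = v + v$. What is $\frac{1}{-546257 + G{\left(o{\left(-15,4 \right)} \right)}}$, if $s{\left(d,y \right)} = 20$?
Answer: $- \frac{1}{546713} \approx -1.8291 \cdot 10^{-6}$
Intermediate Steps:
$o{\left(E,v \right)} = 2 v$
$Q = 4$ ($Q = -193 - -197 = -193 + 197 = 4$)
$G{\left(I \right)} = -8 - 40 I - 2 I^{2}$ ($G{\left(I \right)} = - 2 \left(\left(I^{2} + 20 I\right) + 4\right) = - 2 \left(4 + I^{2} + 20 I\right) = -8 - 40 I - 2 I^{2}$)
$\frac{1}{-546257 + G{\left(o{\left(-15,4 \right)} \right)}} = \frac{1}{-546257 - \left(8 + 128 + 40 \cdot 2 \cdot 4\right)} = \frac{1}{-546257 - \left(328 + 128\right)} = \frac{1}{-546257 - 456} = \frac{1}{-546713} = - \frac{1}{546713}$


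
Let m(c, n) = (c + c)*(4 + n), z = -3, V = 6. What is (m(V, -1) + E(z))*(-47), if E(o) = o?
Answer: -1551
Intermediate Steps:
m(c, n) = 2*c*(4 + n) (m(c, n) = (2*c)*(4 + n) = 2*c*(4 + n))
(m(V, -1) + E(z))*(-47) = (2*6*(4 - 1) - 3)*(-47) = (2*6*3 - 3)*(-47) = (36 - 3)*(-47) = 33*(-47) = -1551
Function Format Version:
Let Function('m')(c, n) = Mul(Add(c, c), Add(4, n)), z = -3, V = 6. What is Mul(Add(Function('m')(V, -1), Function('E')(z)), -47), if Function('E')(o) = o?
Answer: -1551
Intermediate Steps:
Function('m')(c, n) = Mul(2, c, Add(4, n)) (Function('m')(c, n) = Mul(Mul(2, c), Add(4, n)) = Mul(2, c, Add(4, n)))
Mul(Add(Function('m')(V, -1), Function('E')(z)), -47) = Mul(Add(Mul(2, 6, Add(4, -1)), -3), -47) = Mul(Add(Mul(2, 6, 3), -3), -47) = Mul(Add(36, -3), -47) = Mul(33, -47) = -1551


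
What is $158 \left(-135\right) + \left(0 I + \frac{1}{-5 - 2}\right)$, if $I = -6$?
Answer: $- \frac{149311}{7} \approx -21330.0$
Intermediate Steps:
$158 \left(-135\right) + \left(0 I + \frac{1}{-5 - 2}\right) = 158 \left(-135\right) + \left(0 \left(-6\right) + \frac{1}{-5 - 2}\right) = -21330 + \left(0 + \frac{1}{-7}\right) = -21330 + \left(0 - \frac{1}{7}\right) = -21330 - \frac{1}{7} = - \frac{149311}{7}$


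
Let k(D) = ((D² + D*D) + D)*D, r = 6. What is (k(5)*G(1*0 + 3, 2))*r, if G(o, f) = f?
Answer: 3300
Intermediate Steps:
k(D) = D*(D + 2*D²) (k(D) = ((D² + D²) + D)*D = (2*D² + D)*D = (D + 2*D²)*D = D*(D + 2*D²))
(k(5)*G(1*0 + 3, 2))*r = ((5²*(1 + 2*5))*2)*6 = ((25*(1 + 10))*2)*6 = ((25*11)*2)*6 = (275*2)*6 = 550*6 = 3300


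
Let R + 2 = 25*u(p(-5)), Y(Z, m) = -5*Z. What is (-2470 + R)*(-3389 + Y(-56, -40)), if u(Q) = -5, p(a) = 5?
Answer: 8074073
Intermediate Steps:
R = -127 (R = -2 + 25*(-5) = -2 - 125 = -127)
(-2470 + R)*(-3389 + Y(-56, -40)) = (-2470 - 127)*(-3389 - 5*(-56)) = -2597*(-3389 + 280) = -2597*(-3109) = 8074073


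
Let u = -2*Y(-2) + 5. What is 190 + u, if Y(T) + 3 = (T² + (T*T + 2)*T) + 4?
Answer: 209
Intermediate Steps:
Y(T) = 1 + T² + T*(2 + T²) (Y(T) = -3 + ((T² + (T*T + 2)*T) + 4) = -3 + ((T² + (T² + 2)*T) + 4) = -3 + ((T² + (2 + T²)*T) + 4) = -3 + ((T² + T*(2 + T²)) + 4) = -3 + (4 + T² + T*(2 + T²)) = 1 + T² + T*(2 + T²))
u = 19 (u = -2*(1 + (-2)² + (-2)³ + 2*(-2)) + 5 = -2*(1 + 4 - 8 - 4) + 5 = -2*(-7) + 5 = 14 + 5 = 19)
190 + u = 190 + 19 = 209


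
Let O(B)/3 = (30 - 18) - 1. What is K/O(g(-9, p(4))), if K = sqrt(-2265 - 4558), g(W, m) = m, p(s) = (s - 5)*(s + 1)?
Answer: I*sqrt(6823)/33 ≈ 2.5031*I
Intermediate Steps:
p(s) = (1 + s)*(-5 + s) (p(s) = (-5 + s)*(1 + s) = (1 + s)*(-5 + s))
O(B) = 33 (O(B) = 3*((30 - 18) - 1) = 3*(12 - 1) = 3*11 = 33)
K = I*sqrt(6823) (K = sqrt(-6823) = I*sqrt(6823) ≈ 82.601*I)
K/O(g(-9, p(4))) = (I*sqrt(6823))/33 = (I*sqrt(6823))*(1/33) = I*sqrt(6823)/33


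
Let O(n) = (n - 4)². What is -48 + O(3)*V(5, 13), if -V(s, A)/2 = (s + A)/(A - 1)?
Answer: -51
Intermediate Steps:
O(n) = (-4 + n)²
V(s, A) = -2*(A + s)/(-1 + A) (V(s, A) = -2*(s + A)/(A - 1) = -2*(A + s)/(-1 + A))
-48 + O(3)*V(5, 13) = -48 + (-4 + 3)²*(2*(-1*13 - 1*5)/(-1 + 13)) = -48 + (-1)²*(2*(-13 - 5)/12) = -48 + 1*(2*(1/12)*(-18)) = -48 + 1*(-3) = -48 - 3 = -51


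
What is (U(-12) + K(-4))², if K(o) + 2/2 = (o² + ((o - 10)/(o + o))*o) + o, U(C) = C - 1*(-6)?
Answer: 4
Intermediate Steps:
U(C) = 6 + C (U(C) = C + 6 = 6 + C)
K(o) = -6 + o² + 3*o/2 (K(o) = -1 + ((o² + ((o - 10)/(o + o))*o) + o) = -1 + ((o² + ((-10 + o)/((2*o)))*o) + o) = -1 + ((o² + ((-10 + o)*(1/(2*o)))*o) + o) = -1 + ((o² + ((-10 + o)/(2*o))*o) + o) = -1 + ((o² + (-5 + o/2)) + o) = -1 + ((-5 + o² + o/2) + o) = -1 + (-5 + o² + 3*o/2) = -6 + o² + 3*o/2)
(U(-12) + K(-4))² = ((6 - 12) + (-6 + (-4)² + (3/2)*(-4)))² = (-6 + (-6 + 16 - 6))² = (-6 + 4)² = (-2)² = 4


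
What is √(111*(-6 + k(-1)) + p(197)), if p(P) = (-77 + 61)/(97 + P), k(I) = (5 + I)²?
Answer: √489486/21 ≈ 33.316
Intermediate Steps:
p(P) = -16/(97 + P)
√(111*(-6 + k(-1)) + p(197)) = √(111*(-6 + (5 - 1)²) - 16/(97 + 197)) = √(111*(-6 + 4²) - 16/294) = √(111*(-6 + 16) - 16*1/294) = √(111*10 - 8/147) = √(1110 - 8/147) = √(163162/147) = √489486/21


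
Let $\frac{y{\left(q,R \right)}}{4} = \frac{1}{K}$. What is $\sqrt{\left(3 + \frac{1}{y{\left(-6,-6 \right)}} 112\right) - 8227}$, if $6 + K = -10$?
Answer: $4 i \sqrt{542} \approx 93.124 i$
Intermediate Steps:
$K = -16$ ($K = -6 - 10 = -16$)
$y{\left(q,R \right)} = - \frac{1}{4}$ ($y{\left(q,R \right)} = \frac{4}{-16} = 4 \left(- \frac{1}{16}\right) = - \frac{1}{4}$)
$\sqrt{\left(3 + \frac{1}{y{\left(-6,-6 \right)}} 112\right) - 8227} = \sqrt{\left(3 + \frac{1}{- \frac{1}{4}} \cdot 112\right) - 8227} = \sqrt{\left(3 - 448\right) - 8227} = \sqrt{-445 - 8227} = \sqrt{-8672} = 4 i \sqrt{542}$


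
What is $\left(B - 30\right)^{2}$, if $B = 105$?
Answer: $5625$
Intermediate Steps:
$\left(B - 30\right)^{2} = \left(105 - 30\right)^{2} = 75^{2} = 5625$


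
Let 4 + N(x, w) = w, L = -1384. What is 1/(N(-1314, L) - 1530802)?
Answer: -1/1532190 ≈ -6.5266e-7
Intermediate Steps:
N(x, w) = -4 + w
1/(N(-1314, L) - 1530802) = 1/((-4 - 1384) - 1530802) = 1/(-1388 - 1530802) = 1/(-1532190) = -1/1532190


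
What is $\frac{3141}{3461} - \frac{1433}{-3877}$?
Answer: $\frac{17137270}{13418297} \approx 1.2772$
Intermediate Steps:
$\frac{3141}{3461} - \frac{1433}{-3877} = 3141 \cdot \frac{1}{3461} - - \frac{1433}{3877} = \frac{3141}{3461} + \frac{1433}{3877} = \frac{17137270}{13418297}$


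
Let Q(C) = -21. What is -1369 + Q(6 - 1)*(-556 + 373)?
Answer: 2474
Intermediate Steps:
-1369 + Q(6 - 1)*(-556 + 373) = -1369 - 21*(-556 + 373) = -1369 - 21*(-183) = -1369 + 3843 = 2474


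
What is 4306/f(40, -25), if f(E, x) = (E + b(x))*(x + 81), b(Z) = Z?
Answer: 2153/420 ≈ 5.1262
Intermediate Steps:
f(E, x) = (81 + x)*(E + x) (f(E, x) = (E + x)*(x + 81) = (E + x)*(81 + x) = (81 + x)*(E + x))
4306/f(40, -25) = 4306/((-25)² + 81*40 + 81*(-25) + 40*(-25)) = 4306/(625 + 3240 - 2025 - 1000) = 4306/840 = 4306*(1/840) = 2153/420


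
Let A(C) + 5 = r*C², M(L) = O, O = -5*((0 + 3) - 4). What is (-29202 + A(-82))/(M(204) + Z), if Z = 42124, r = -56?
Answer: -405751/42129 ≈ -9.6311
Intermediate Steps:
O = 5 (O = -5*(3 - 4) = -5*(-1) = 5)
M(L) = 5
A(C) = -5 - 56*C²
(-29202 + A(-82))/(M(204) + Z) = (-29202 + (-5 - 56*(-82)²))/(5 + 42124) = (-29202 + (-5 - 56*6724))/42129 = (-29202 + (-5 - 376544))*(1/42129) = (-29202 - 376549)*(1/42129) = -405751*1/42129 = -405751/42129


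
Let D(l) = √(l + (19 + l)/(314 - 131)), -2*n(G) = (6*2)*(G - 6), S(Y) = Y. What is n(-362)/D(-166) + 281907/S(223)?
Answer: 281907/223 - 2208*I*√24827/2035 ≈ 1264.2 - 170.96*I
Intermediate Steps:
n(G) = 36 - 6*G (n(G) = -6*2*(G - 6)/2 = -6*(-6 + G) = -(-72 + 12*G)/2 = 36 - 6*G)
D(l) = √(19/183 + 184*l/183) (D(l) = √(l + (19 + l)/183) = √(l + (19 + l)*(1/183)) = √(l + (19/183 + l/183)) = √(19/183 + 184*l/183))
n(-362)/D(-166) + 281907/S(223) = (36 - 6*(-362))/((√(3477 + 33672*(-166))/183)) + 281907/223 = (36 + 2172)/((√(3477 - 5589552)/183)) + 281907*(1/223) = 2208/((√(-5586075)/183)) + 281907/223 = 2208/(((15*I*√24827)/183)) + 281907/223 = 2208/((5*I*√24827/61)) + 281907/223 = 2208*(-I*√24827/2035) + 281907/223 = -2208*I*√24827/2035 + 281907/223 = 281907/223 - 2208*I*√24827/2035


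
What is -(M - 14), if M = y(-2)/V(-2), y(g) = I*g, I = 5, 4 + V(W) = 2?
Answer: 9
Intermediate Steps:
V(W) = -2 (V(W) = -4 + 2 = -2)
y(g) = 5*g
M = 5 (M = (5*(-2))/(-2) = -10*(-1/2) = 5)
-(M - 14) = -(5 - 14) = -1*(-9) = 9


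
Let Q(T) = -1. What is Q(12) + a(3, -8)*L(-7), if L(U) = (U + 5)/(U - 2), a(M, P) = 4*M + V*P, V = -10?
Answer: 175/9 ≈ 19.444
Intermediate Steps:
a(M, P) = -10*P + 4*M (a(M, P) = 4*M - 10*P = -10*P + 4*M)
L(U) = (5 + U)/(-2 + U)
Q(12) + a(3, -8)*L(-7) = -1 + (-10*(-8) + 4*3)*((5 - 7)/(-2 - 7)) = -1 + (80 + 12)*(-2/(-9)) = -1 + 92*(-⅑*(-2)) = -1 + 92*(2/9) = -1 + 184/9 = 175/9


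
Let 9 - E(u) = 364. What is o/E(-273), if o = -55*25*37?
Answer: 10175/71 ≈ 143.31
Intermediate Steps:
E(u) = -355 (E(u) = 9 - 1*364 = 9 - 364 = -355)
o = -50875 (o = -1375*37 = -50875)
o/E(-273) = -50875/(-355) = -50875*(-1/355) = 10175/71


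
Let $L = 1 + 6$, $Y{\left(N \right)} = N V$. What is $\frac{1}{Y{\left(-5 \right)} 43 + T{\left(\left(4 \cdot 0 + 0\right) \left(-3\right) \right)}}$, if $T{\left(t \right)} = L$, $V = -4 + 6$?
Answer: $- \frac{1}{423} \approx -0.0023641$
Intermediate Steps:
$V = 2$
$Y{\left(N \right)} = 2 N$ ($Y{\left(N \right)} = N 2 = 2 N$)
$L = 7$
$T{\left(t \right)} = 7$
$\frac{1}{Y{\left(-5 \right)} 43 + T{\left(\left(4 \cdot 0 + 0\right) \left(-3\right) \right)}} = \frac{1}{2 \left(-5\right) 43 + 7} = \frac{1}{\left(-10\right) 43 + 7} = \frac{1}{-430 + 7} = \frac{1}{-423} = - \frac{1}{423}$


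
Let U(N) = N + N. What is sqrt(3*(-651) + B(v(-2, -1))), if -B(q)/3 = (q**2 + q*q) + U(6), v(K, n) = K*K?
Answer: I*sqrt(2085) ≈ 45.662*I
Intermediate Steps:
v(K, n) = K**2
U(N) = 2*N
B(q) = -36 - 6*q**2 (B(q) = -3*((q**2 + q*q) + 2*6) = -3*((q**2 + q**2) + 12) = -3*(2*q**2 + 12) = -3*(12 + 2*q**2) = -36 - 6*q**2)
sqrt(3*(-651) + B(v(-2, -1))) = sqrt(3*(-651) + (-36 - 6*((-2)**2)**2)) = sqrt(-1953 + (-36 - 6*4**2)) = sqrt(-1953 + (-36 - 6*16)) = sqrt(-1953 + (-36 - 96)) = sqrt(-1953 - 132) = sqrt(-2085) = I*sqrt(2085)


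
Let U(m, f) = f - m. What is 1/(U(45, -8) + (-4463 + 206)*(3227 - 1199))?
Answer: -1/8633249 ≈ -1.1583e-7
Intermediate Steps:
1/(U(45, -8) + (-4463 + 206)*(3227 - 1199)) = 1/((-8 - 1*45) + (-4463 + 206)*(3227 - 1199)) = 1/((-8 - 45) - 4257*2028) = 1/(-53 - 8633196) = 1/(-8633249) = -1/8633249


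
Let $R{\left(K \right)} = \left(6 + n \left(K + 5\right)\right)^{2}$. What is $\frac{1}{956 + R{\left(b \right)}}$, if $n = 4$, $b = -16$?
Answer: $\frac{1}{2400} \approx 0.00041667$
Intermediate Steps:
$R{\left(K \right)} = \left(26 + 4 K\right)^{2}$ ($R{\left(K \right)} = \left(6 + 4 \left(K + 5\right)\right)^{2} = \left(6 + 4 \left(5 + K\right)\right)^{2} = \left(6 + \left(20 + 4 K\right)\right)^{2} = \left(26 + 4 K\right)^{2}$)
$\frac{1}{956 + R{\left(b \right)}} = \frac{1}{956 + 4 \left(13 + 2 \left(-16\right)\right)^{2}} = \frac{1}{956 + 4 \left(13 - 32\right)^{2}} = \frac{1}{956 + 4 \left(-19\right)^{2}} = \frac{1}{956 + 4 \cdot 361} = \frac{1}{956 + 1444} = \frac{1}{2400}$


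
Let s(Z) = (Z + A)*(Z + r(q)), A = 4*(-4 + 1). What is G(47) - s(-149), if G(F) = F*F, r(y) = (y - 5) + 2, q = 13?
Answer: -20170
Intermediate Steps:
A = -12 (A = 4*(-3) = -12)
r(y) = -3 + y (r(y) = (-5 + y) + 2 = -3 + y)
G(F) = F²
s(Z) = (-12 + Z)*(10 + Z) (s(Z) = (Z - 12)*(Z + (-3 + 13)) = (-12 + Z)*(Z + 10) = (-12 + Z)*(10 + Z))
G(47) - s(-149) = 47² - (-120 + (-149)² - 2*(-149)) = 2209 - (-120 + 22201 + 298) = 2209 - 1*22379 = 2209 - 22379 = -20170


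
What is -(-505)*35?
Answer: 17675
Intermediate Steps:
-(-505)*35 = -5*(-3535) = 17675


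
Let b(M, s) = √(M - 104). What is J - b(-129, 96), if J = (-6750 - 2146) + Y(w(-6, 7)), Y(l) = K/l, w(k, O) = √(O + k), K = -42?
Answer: -8938 - I*√233 ≈ -8938.0 - 15.264*I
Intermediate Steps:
b(M, s) = √(-104 + M)
Y(l) = -42/l
J = -8938 (J = (-6750 - 2146) - 42/√(7 - 6) = -8896 - 42/(√1) = -8896 - 42/1 = -8896 - 42*1 = -8896 - 42 = -8938)
J - b(-129, 96) = -8938 - √(-104 - 129) = -8938 - √(-233) = -8938 - I*√233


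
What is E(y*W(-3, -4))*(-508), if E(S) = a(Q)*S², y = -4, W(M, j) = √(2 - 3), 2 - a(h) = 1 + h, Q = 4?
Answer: -24384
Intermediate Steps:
a(h) = 1 - h (a(h) = 2 - (1 + h) = 2 + (-1 - h) = 1 - h)
W(M, j) = I (W(M, j) = √(-1) = I)
E(S) = -3*S² (E(S) = (1 - 1*4)*S² = (1 - 4)*S² = -3*S²)
E(y*W(-3, -4))*(-508) = -3*(-4*I)²*(-508) = -3*(-16)*(-508) = 48*(-508) = -24384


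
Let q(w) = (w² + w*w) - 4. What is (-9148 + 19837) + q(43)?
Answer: 14383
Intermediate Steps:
q(w) = -4 + 2*w² (q(w) = (w² + w²) - 4 = 2*w² - 4 = -4 + 2*w²)
(-9148 + 19837) + q(43) = (-9148 + 19837) + (-4 + 2*43²) = 10689 + (-4 + 2*1849) = 10689 + (-4 + 3698) = 10689 + 3694 = 14383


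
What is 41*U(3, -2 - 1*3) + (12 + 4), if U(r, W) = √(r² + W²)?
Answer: 16 + 41*√34 ≈ 255.07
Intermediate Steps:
U(r, W) = √(W² + r²)
41*U(3, -2 - 1*3) + (12 + 4) = 41*√((-2 - 1*3)² + 3²) + (12 + 4) = 41*√((-2 - 3)² + 9) + 16 = 41*√((-5)² + 9) + 16 = 41*√(25 + 9) + 16 = 41*√34 + 16 = 16 + 41*√34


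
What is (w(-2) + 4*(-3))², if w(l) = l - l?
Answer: 144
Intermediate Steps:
w(l) = 0
(w(-2) + 4*(-3))² = (0 + 4*(-3))² = (0 - 12)² = (-12)² = 144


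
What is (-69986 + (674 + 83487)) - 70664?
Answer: -56489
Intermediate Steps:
(-69986 + (674 + 83487)) - 70664 = (-69986 + 84161) - 70664 = 14175 - 70664 = -56489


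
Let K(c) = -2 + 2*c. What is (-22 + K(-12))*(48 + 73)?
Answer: -5808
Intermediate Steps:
(-22 + K(-12))*(48 + 73) = (-22 + (-2 + 2*(-12)))*(48 + 73) = (-22 + (-2 - 24))*121 = (-22 - 26)*121 = -48*121 = -5808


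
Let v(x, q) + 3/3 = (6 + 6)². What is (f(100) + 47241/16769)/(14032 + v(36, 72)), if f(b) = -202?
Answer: -3340097/237700575 ≈ -0.014052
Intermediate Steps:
v(x, q) = 143 (v(x, q) = -1 + (6 + 6)² = -1 + 12² = -1 + 144 = 143)
(f(100) + 47241/16769)/(14032 + v(36, 72)) = (-202 + 47241/16769)/(14032 + 143) = (-202 + 47241*(1/16769))/14175 = (-202 + 47241/16769)*(1/14175) = -3340097/16769*1/14175 = -3340097/237700575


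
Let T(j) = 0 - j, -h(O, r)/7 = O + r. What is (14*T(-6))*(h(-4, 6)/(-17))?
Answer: 1176/17 ≈ 69.177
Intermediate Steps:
h(O, r) = -7*O - 7*r (h(O, r) = -7*(O + r) = -7*O - 7*r)
T(j) = -j
(14*T(-6))*(h(-4, 6)/(-17)) = (14*(-1*(-6)))*((-7*(-4) - 7*6)/(-17)) = (14*6)*((28 - 42)*(-1/17)) = 84*(-14*(-1/17)) = 84*(14/17) = 1176/17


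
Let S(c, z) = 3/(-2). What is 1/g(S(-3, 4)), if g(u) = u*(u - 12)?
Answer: 4/81 ≈ 0.049383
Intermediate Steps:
S(c, z) = -3/2 (S(c, z) = 3*(-1/2) = -3/2)
g(u) = u*(-12 + u)
1/g(S(-3, 4)) = 1/(-3*(-12 - 3/2)/2) = 1/(-3/2*(-27/2)) = 1/(81/4) = 4/81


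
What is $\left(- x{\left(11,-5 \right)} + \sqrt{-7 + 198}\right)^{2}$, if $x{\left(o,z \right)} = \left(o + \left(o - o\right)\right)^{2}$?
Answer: $\left(-121 + \sqrt{191}\right)^{2} \approx 11488.0$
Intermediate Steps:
$x{\left(o,z \right)} = o^{2}$ ($x{\left(o,z \right)} = \left(o + 0\right)^{2} = o^{2}$)
$\left(- x{\left(11,-5 \right)} + \sqrt{-7 + 198}\right)^{2} = \left(- 11^{2} + \sqrt{-7 + 198}\right)^{2} = \left(\left(-1\right) 121 + \sqrt{191}\right)^{2} = \left(-121 + \sqrt{191}\right)^{2}$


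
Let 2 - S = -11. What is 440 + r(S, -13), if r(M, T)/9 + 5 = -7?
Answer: 332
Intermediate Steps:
S = 13 (S = 2 - 1*(-11) = 2 + 11 = 13)
r(M, T) = -108 (r(M, T) = -45 + 9*(-7) = -45 - 63 = -108)
440 + r(S, -13) = 440 - 108 = 332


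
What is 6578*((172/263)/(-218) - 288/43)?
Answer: -54332924932/1232681 ≈ -44077.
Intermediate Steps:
6578*((172/263)/(-218) - 288/43) = 6578*((172*(1/263))*(-1/218) - 288*1/43) = 6578*((172/263)*(-1/218) - 288/43) = 6578*(-86/28667 - 288/43) = 6578*(-8259794/1232681) = -54332924932/1232681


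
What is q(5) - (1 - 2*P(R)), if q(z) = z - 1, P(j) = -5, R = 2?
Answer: -7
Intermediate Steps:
q(z) = -1 + z
q(5) - (1 - 2*P(R)) = (-1 + 5) - (1 - 2*(-5)) = 4 - (1 + 10) = 4 - 1*11 = 4 - 11 = -7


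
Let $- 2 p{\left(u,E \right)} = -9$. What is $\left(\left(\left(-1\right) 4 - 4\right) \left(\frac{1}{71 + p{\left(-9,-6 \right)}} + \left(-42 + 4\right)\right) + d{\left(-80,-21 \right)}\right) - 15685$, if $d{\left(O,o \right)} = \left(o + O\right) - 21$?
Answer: $- \frac{2340969}{151} \approx -15503.0$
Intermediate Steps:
$p{\left(u,E \right)} = \frac{9}{2}$ ($p{\left(u,E \right)} = \left(- \frac{1}{2}\right) \left(-9\right) = \frac{9}{2}$)
$d{\left(O,o \right)} = -21 + O + o$ ($d{\left(O,o \right)} = \left(O + o\right) - 21 = -21 + O + o$)
$\left(\left(\left(-1\right) 4 - 4\right) \left(\frac{1}{71 + p{\left(-9,-6 \right)}} + \left(-42 + 4\right)\right) + d{\left(-80,-21 \right)}\right) - 15685 = \left(\left(\left(-1\right) 4 - 4\right) \left(\frac{1}{71 + \frac{9}{2}} + \left(-42 + 4\right)\right) - 122\right) - 15685 = \left(\left(-4 - 4\right) \left(\frac{1}{\frac{151}{2}} - 38\right) - 122\right) - 15685 = \left(- 8 \left(\frac{2}{151} - 38\right) - 122\right) - 15685 = \left(\left(-8\right) \left(- \frac{5736}{151}\right) - 122\right) - 15685 = \left(\frac{45888}{151} - 122\right) - 15685 = \frac{27466}{151} - 15685 = - \frac{2340969}{151}$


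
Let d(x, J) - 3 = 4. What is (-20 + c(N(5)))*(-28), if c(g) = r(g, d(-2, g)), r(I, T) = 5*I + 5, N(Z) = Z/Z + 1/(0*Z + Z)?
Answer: 252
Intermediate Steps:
d(x, J) = 7 (d(x, J) = 3 + 4 = 7)
N(Z) = 1 + 1/Z (N(Z) = 1 + 1/(0 + Z) = 1 + 1/Z)
r(I, T) = 5 + 5*I
c(g) = 5 + 5*g
(-20 + c(N(5)))*(-28) = (-20 + (5 + 5*((1 + 5)/5)))*(-28) = (-20 + (5 + 5*((⅕)*6)))*(-28) = (-20 + (5 + 5*(6/5)))*(-28) = (-20 + (5 + 6))*(-28) = (-20 + 11)*(-28) = -9*(-28) = 252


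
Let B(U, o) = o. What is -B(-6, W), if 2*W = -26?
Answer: 13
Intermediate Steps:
W = -13 (W = (1/2)*(-26) = -13)
-B(-6, W) = -1*(-13) = 13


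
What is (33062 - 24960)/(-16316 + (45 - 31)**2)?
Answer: -4051/8060 ≈ -0.50261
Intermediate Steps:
(33062 - 24960)/(-16316 + (45 - 31)**2) = 8102/(-16316 + 14**2) = 8102/(-16316 + 196) = 8102/(-16120) = 8102*(-1/16120) = -4051/8060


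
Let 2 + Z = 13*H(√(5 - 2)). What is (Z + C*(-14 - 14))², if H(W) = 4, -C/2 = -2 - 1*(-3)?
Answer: 11236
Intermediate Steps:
C = -2 (C = -2*(-2 - 1*(-3)) = -2*(-2 + 3) = -2*1 = -2)
Z = 50 (Z = -2 + 13*4 = -2 + 52 = 50)
(Z + C*(-14 - 14))² = (50 - 2*(-14 - 14))² = (50 - 2*(-28))² = (50 + 56)² = 106² = 11236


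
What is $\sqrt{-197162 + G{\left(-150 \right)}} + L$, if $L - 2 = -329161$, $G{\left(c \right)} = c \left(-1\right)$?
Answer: $-329159 + 2 i \sqrt{49253} \approx -3.2916 \cdot 10^{5} + 443.86 i$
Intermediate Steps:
$G{\left(c \right)} = - c$
$L = -329159$ ($L = 2 - 329161 = -329159$)
$\sqrt{-197162 + G{\left(-150 \right)}} + L = \sqrt{-197162 - -150} - 329159 = \sqrt{-197162 + 150} - 329159 = \sqrt{-197012} - 329159 = 2 i \sqrt{49253} - 329159 = -329159 + 2 i \sqrt{49253}$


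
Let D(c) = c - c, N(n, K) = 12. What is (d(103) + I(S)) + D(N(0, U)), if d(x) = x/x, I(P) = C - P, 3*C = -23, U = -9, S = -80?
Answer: 220/3 ≈ 73.333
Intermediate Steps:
D(c) = 0
C = -23/3 (C = (⅓)*(-23) = -23/3 ≈ -7.6667)
I(P) = -23/3 - P
d(x) = 1
(d(103) + I(S)) + D(N(0, U)) = (1 + (-23/3 - 1*(-80))) + 0 = (1 + (-23/3 + 80)) + 0 = (1 + 217/3) + 0 = 220/3 + 0 = 220/3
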